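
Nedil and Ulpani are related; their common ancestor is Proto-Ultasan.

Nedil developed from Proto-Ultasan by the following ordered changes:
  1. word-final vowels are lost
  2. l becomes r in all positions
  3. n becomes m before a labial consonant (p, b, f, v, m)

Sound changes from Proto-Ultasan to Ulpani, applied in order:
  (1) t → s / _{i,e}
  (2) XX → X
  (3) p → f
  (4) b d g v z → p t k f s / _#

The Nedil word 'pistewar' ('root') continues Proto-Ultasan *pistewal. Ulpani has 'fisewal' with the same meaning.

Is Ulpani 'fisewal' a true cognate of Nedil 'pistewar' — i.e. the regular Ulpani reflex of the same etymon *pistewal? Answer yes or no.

yes

Derive the expected Ulpani reflex of *pistewal:
Ulpani: *pistewal
  pistewal → pissewal   [palatalisation]
  pissewal → pisewal   [degemination]
  pisewal → fisewal   [unconditioned shift]
  fisewal (rule 4 does not apply)
  giving Ulpani fisewal.
Ulpani 'fisewal' matches the regular reflex exactly, so the pair is cognate.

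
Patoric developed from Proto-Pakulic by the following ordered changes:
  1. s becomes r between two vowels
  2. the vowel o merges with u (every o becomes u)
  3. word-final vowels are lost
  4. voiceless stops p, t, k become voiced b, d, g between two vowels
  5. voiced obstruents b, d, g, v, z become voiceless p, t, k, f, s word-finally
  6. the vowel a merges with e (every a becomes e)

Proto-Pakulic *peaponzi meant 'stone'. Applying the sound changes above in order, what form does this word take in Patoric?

peebuns

Patoric: *peaponzi
  peaponzi (rule 1 does not apply)
  peaponzi → peapunzi   [vowel merger]
  peapunzi → peapunz   [apocope]
  peapunz → peabunz   [intervocalic voicing]
  peabunz → peabuns   [final devoicing]
  peabuns → peebuns   [vowel merger]
  giving Patoric peebuns.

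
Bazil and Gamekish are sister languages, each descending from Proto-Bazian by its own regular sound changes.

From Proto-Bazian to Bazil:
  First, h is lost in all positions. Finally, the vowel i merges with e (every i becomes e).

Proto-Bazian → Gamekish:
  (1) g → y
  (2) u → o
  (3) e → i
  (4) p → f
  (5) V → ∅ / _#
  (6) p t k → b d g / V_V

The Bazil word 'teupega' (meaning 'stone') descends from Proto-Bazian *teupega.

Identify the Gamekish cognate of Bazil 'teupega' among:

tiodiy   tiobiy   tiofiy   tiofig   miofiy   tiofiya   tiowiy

Gamekish: start from *teupega.
  rule 1 (unconditioned shift): teupega → teupeya
  rule 2 (vowel merger): teupeya → teopeya
  rule 3 (vowel merger): teopeya → tiopiya
  rule 4 (unconditioned shift): tiopiya → tiofiya
  rule 5 (apocope): tiofiya → tiofiy
  rule 6: no change — tiofiy
  ⇒ Gamekish tiofiy
Among the options, 'tiofiy' alone shows every Gamekish change applied in order.

tiofiy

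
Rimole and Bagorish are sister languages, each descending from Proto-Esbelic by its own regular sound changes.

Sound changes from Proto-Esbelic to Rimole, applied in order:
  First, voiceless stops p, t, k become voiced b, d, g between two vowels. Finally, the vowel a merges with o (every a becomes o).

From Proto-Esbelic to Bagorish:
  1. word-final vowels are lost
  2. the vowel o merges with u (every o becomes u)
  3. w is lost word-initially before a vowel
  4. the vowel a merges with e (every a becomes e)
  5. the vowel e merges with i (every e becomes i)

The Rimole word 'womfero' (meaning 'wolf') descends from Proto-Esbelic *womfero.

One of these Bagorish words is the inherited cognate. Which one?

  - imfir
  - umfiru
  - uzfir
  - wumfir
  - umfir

umfir

Bagorish: *womfero > womfer > wumfer > umfer > umfir  (by apocope, vowel merger, glide loss, vowel merger)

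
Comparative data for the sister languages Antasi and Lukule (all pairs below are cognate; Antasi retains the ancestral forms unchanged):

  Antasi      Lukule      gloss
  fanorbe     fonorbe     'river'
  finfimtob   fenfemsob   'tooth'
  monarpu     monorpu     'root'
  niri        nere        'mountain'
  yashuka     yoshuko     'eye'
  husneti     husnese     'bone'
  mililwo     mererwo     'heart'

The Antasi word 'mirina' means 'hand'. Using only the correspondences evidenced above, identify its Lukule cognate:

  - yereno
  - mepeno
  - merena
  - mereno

mereno

niri ~ nere — Antasi i corresponds to Lukule e after a consonant, before r.
finfimtob ~ fenfemsob — Antasi i corresponds to Lukule e after a consonant, before a nasal.
yashuka ~ yoshuko — Antasi a corresponds to Lukule o word-finally.
Applying these to Antasi 'mirina':
  mirina → merina   (i→e after a consonant, before r)
  merina → merena   (i→e after a consonant, before a nasal)
  merena → mereno   (a→o word-finally)
So the Lukule cognate is 'mereno'.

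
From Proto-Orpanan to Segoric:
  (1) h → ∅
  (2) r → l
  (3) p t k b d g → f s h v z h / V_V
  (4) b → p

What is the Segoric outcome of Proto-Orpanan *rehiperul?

leifelul

Segoric: *rehiperul
  rehiperul → reiperul   [h-loss]
  reiperul → leipelul   [unconditioned shift]
  leipelul → leifelul   [intervocalic lenition]
  leifelul (rule 4 does not apply)
  giving Segoric leifelul.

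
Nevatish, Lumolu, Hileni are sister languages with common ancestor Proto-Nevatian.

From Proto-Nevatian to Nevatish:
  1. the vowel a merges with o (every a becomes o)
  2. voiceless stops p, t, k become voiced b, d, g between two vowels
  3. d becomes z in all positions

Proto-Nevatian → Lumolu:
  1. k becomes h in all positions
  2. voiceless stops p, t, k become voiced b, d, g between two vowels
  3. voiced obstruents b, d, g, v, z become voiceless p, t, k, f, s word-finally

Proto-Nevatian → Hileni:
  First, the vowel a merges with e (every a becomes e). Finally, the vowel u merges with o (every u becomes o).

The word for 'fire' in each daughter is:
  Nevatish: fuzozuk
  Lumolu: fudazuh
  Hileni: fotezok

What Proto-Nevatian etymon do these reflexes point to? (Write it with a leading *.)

*futazuk

Position 3: Nevatish has z, Lumolu has d, Hileni has t. Hileni preserves t here (none of its changes turn any other segment into t), so the proto-segment is *t.
Position 7: Nevatish has k, Lumolu has h, Hileni has k. Nevatish preserves k here (none of its changes turn any other segment into k), so the proto-segment is *k.
Verify the candidate proto-form against each daughter:
Nevatish: start from *futazuk.
  rule 1 (vowel merger): futazuk → futozuk
  rule 2 (intervocalic voicing): futozuk → fudozuk
  rule 3 (unconditioned shift): fudozuk → fuzozuk
  ⇒ Nevatish fuzozuk
Lumolu: start from *futazuk.
  rule 1 (unconditioned shift): futazuk → futazuh
  rule 2 (intervocalic voicing): futazuh → fudazuh
  rule 3: no change — fudazuh
  ⇒ Lumolu fudazuh
Hileni: start from *futazuk.
  rule 1 (vowel merger): futazuk → futezuk
  rule 2 (vowel merger): futezuk → fotezok
  ⇒ Hileni fotezok
Only *futazuk yields all of Nevatish fuzozuk, Lumolu fudazuh, Hileni fotezok.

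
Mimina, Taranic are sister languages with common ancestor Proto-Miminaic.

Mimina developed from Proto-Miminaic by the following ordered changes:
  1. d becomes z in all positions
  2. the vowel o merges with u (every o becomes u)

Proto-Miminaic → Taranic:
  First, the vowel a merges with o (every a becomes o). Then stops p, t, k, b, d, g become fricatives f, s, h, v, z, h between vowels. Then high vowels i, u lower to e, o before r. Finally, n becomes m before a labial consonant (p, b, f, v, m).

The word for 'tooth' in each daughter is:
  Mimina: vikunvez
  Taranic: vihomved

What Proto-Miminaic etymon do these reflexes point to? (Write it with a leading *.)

*vikonved

Position 3: Mimina has k, Taranic has h. Mimina preserves k here (none of its changes turn any other segment into k), so the proto-segment is *k.
Position 5: Mimina has n, Taranic has m. Mimina preserves n here (none of its changes turn any other segment into n), so the proto-segment is *n.
Position 4: Mimina has u, Taranic has o. Taking the neighbouring segments as reconstructed: Mimina u could go back to *o or *u; Taranic o could go back to *a or *o — the one source consistent with every daughter is *o.
Continuing position by position gives *vikonved; check it forward:
Mimina: *vikonved > vikonvez > vikunvez  (by unconditioned shift, vowel merger)
Taranic: *vikonved
  vikonved (rule 1 does not apply)
  vikonved → vihonved   [intervocalic lenition]
  vihonved (rule 3 does not apply)
  vihonved → vihomved   [nasal place assimilation]
  giving Taranic vihomved.
Only *vikonved yields all of Mimina vikunvez, Taranic vihomved.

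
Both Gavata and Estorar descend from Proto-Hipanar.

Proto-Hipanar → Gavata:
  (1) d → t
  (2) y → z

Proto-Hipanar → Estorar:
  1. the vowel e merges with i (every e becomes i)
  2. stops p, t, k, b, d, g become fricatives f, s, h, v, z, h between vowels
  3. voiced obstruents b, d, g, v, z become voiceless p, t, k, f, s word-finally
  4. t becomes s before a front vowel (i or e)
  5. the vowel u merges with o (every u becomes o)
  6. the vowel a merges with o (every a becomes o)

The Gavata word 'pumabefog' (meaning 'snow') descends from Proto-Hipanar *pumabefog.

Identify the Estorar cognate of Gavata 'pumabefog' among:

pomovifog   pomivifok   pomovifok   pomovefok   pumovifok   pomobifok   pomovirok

Estorar: *pumabefog
  pumabefog → pumabifog   [vowel merger]
  pumabifog → pumavifog   [intervocalic lenition]
  pumavifog → pumavifok   [final devoicing]
  pumavifok (rule 4 does not apply)
  pumavifok → pomavifok   [vowel merger]
  pomavifok → pomovifok   [vowel merger]
  giving Estorar pomovifok.
Among the options, 'pomovifok' alone shows every Estorar change applied in order.

pomovifok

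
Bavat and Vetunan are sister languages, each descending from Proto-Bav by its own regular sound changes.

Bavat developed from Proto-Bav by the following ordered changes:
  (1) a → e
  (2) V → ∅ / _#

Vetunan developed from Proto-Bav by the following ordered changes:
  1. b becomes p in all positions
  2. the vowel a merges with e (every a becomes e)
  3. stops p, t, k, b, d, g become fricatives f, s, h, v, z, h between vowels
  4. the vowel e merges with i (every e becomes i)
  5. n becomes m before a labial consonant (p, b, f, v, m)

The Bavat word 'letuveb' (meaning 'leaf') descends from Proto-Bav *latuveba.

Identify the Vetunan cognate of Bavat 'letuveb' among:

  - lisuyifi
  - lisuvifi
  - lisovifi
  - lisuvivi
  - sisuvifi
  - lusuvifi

lisuvifi

Vetunan: *latuveba > latuvepa > letuvepe > lesuvefe > lisuvifi  (by unconditioned shift, vowel merger, intervocalic lenition, vowel merger)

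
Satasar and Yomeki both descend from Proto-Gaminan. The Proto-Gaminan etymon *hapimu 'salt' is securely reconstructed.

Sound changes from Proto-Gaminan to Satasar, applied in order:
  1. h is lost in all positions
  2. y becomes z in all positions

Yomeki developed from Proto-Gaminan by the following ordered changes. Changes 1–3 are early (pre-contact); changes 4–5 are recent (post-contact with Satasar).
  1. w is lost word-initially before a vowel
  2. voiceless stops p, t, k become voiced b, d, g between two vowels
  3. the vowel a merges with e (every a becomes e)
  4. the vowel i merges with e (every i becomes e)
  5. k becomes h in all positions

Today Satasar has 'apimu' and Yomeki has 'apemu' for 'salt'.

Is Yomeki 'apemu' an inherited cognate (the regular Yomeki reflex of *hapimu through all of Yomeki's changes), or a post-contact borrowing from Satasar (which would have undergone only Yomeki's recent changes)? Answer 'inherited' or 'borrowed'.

borrowed

If inherited, *hapimu would pass through all of Yomeki's changes:
Yomeki: *hapimu > habimu > hebimu > hebemu  (by intervocalic voicing, vowel merger, vowel merger)
If borrowed from Satasar 'apimu' after the early changes, it would undergo only the recent ones:
  rule 4 (vowel merger): apimu → apemu
  rule 5 (unconditioned shift): no change (apemu)
  ⇒ as a loan: apemu
Yomeki 'apemu' matches the loan outcome 'apemu', not the inherited 'hebemu' — it skipped the early Yomeki changes, so it was borrowed from Satasar.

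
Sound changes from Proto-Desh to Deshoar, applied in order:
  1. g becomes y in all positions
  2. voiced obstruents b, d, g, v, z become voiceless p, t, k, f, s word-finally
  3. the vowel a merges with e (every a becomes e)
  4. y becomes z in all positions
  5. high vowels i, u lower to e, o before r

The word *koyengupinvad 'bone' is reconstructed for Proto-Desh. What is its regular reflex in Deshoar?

Deshoar: *koyengupinvad > koyenyupinvad > koyenyupinvat > koyenyupinvet > kozenzupinvet  (by unconditioned shift, final devoicing, vowel merger, unconditioned shift)

kozenzupinvet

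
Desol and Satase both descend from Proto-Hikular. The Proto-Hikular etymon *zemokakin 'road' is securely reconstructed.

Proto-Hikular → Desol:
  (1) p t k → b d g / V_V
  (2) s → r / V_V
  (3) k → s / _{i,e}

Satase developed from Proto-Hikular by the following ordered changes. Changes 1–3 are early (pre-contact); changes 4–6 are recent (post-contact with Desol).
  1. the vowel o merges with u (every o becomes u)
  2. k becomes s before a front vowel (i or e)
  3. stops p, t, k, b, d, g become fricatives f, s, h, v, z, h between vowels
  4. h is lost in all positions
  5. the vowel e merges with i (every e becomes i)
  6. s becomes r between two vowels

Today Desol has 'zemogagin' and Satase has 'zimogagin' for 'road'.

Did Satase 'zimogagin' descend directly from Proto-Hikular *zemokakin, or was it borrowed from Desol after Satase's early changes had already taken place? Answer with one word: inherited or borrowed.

If inherited, *zemokakin would pass through all of Satase's changes:
Satase: start from *zemokakin.
  rule 1 (vowel merger): zemokakin → zemukakin
  rule 2 (palatalisation): zemukakin → zemukasin
  rule 3 (intervocalic lenition): zemukasin → zemuhasin
  rule 4 (h-loss): zemuhasin → zemuasin
  rule 5 (vowel merger): zemuasin → zimuasin
  rule 6 (rhotacism): zimuasin → zimuarin
  ⇒ Satase zimuarin
If borrowed from Desol 'zemogagin' after the early changes, it would undergo only the recent ones:
  rule 4 (h-loss): no change (zemogagin)
  rule 5 (vowel merger): zemogagin → zimogagin
  rule 6 (rhotacism): no change (zimogagin)
  ⇒ as a loan: zimogagin
Satase 'zimogagin' matches the loan outcome 'zimogagin', not the inherited 'zimuarin' — it skipped the early Satase changes, so it was borrowed from Desol.

borrowed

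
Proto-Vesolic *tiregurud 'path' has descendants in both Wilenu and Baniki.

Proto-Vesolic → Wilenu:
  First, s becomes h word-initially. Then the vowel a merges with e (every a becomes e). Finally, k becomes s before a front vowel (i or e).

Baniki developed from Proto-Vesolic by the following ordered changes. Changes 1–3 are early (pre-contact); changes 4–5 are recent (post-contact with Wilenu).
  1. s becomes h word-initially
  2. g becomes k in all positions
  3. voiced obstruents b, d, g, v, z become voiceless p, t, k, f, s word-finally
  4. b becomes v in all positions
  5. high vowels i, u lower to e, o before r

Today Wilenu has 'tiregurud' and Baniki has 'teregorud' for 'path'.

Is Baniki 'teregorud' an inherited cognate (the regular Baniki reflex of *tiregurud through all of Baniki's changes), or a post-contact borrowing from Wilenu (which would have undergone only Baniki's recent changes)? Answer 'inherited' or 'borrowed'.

If inherited, *tiregurud would pass through all of Baniki's changes:
Baniki: *tiregurud
  tiregurud (rule 1 does not apply)
  tiregurud → tirekurud   [unconditioned shift]
  tirekurud → tirekurut   [final devoicing]
  tirekurut (rule 4 does not apply)
  tirekurut → terekorut   [pre-rhotic lowering]
  giving Baniki terekorut.
If borrowed from Wilenu 'tiregurud' after the early changes, it would undergo only the recent ones:
  rule 4 (unconditioned shift): no change (tiregurud)
  rule 5 (pre-rhotic lowering): tiregurud → teregorud
  ⇒ as a loan: teregorud
Baniki 'teregorud' matches the loan outcome 'teregorud', not the inherited 'terekorut' — it skipped the early Baniki changes, so it was borrowed from Wilenu.

borrowed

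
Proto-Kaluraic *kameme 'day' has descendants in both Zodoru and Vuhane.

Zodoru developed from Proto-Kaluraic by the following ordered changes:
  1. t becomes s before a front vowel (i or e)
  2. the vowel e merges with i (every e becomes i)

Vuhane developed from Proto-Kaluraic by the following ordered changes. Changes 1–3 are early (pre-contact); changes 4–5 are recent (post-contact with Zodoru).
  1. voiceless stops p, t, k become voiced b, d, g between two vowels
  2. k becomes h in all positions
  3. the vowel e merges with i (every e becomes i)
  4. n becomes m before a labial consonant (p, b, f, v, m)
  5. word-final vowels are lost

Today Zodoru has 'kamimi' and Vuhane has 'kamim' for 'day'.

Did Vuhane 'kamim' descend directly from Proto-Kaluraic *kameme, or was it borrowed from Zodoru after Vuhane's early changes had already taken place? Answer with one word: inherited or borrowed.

borrowed

If inherited, *kameme would pass through all of Vuhane's changes:
Vuhane: *kameme
  kameme (rule 1 does not apply)
  kameme → hameme   [unconditioned shift]
  hameme → hamimi   [vowel merger]
  hamimi (rule 4 does not apply)
  hamimi → hamim   [apocope]
  giving Vuhane hamim.
If borrowed from Zodoru 'kamimi' after the early changes, it would undergo only the recent ones:
  rule 4 (nasal place assimilation): no change (kamimi)
  rule 5 (apocope): kamimi → kamim
  ⇒ as a loan: kamim
Vuhane 'kamim' matches the loan outcome 'kamim', not the inherited 'hamim' — it skipped the early Vuhane changes, so it was borrowed from Zodoru.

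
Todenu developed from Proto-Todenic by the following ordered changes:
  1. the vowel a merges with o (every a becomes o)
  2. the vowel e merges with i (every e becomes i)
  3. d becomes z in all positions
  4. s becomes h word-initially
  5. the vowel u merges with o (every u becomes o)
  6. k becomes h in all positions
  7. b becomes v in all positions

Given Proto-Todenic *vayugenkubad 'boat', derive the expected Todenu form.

Todenu: *vayugenkubad > voyugenkubod > voyuginkubod > voyuginkuboz > voyoginkoboz > voyoginhoboz > voyoginhovoz  (by vowel merger, vowel merger, unconditioned shift, vowel merger, unconditioned shift, unconditioned shift)

voyoginhovoz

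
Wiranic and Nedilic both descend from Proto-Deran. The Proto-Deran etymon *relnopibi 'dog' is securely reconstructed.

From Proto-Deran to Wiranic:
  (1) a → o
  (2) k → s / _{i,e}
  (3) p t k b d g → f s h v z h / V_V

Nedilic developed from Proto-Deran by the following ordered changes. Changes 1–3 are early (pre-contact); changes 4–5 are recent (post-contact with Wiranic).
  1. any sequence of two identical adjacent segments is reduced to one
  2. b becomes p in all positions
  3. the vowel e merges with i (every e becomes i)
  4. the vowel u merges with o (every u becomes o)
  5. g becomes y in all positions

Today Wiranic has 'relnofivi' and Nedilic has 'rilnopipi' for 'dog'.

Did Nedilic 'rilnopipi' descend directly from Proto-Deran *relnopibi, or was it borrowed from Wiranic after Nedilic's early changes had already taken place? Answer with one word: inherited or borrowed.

If inherited, *relnopibi would pass through all of Nedilic's changes:
Nedilic: *relnopibi > relnopipi > rilnopipi  (by unconditioned shift, vowel merger)
If borrowed from Wiranic 'relnofivi' after the early changes, it would undergo only the recent ones:
  rule 4 (vowel merger): no change (relnofivi)
  rule 5 (unconditioned shift): no change (relnofivi)
  ⇒ as a loan: relnofivi
Nedilic 'rilnopipi' matches the inherited outcome exactly, so it is an inherited cognate, not a loan.

inherited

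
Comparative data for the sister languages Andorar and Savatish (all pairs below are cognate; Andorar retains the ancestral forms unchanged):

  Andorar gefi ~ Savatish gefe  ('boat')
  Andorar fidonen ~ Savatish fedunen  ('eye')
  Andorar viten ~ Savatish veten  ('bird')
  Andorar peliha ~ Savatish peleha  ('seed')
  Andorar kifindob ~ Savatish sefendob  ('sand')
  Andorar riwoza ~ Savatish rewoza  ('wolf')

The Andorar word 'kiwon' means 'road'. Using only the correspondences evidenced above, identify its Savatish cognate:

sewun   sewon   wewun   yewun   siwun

sewun

kifindob ~ sefendob — Andorar k corresponds to Savatish s word-initially before a front vowel.
fidonen ~ fedunen, viten ~ veten — Andorar i corresponds to Savatish e after a consonant, before a consonant other than r, m, n, p, b, f, v.
fidonen ~ fedunen — Andorar o corresponds to Savatish u after a consonant, before a nasal.
Applying these to Andorar 'kiwon':
  kiwon → siwon   (k→s word-initially before a front vowel)
  siwon → sewon   (i→e after a consonant, before a consonant other than r, m, n, p, b, f, v)
  sewon → sewun   (o→u after a consonant, before a nasal)
So the Savatish cognate is 'sewun'.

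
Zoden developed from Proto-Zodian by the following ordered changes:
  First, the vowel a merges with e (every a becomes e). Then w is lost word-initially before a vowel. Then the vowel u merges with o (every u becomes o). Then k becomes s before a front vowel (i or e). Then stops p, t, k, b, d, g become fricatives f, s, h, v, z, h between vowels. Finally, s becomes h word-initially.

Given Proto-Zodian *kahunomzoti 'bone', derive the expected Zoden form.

Zoden: *kahunomzoti > kehunomzoti > kehonomzoti > sehonomzoti > sehonomzosi > hehonomzosi  (by vowel merger, vowel merger, palatalisation, intervocalic lenition, debuccalisation)

hehonomzosi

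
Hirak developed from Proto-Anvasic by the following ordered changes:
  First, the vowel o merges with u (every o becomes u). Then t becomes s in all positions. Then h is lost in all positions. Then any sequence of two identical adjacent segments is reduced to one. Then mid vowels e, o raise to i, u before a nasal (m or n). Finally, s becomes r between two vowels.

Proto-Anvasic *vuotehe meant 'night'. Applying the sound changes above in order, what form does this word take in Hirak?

vure

Hirak: *vuotehe > vuutehe > vuusehe > vuusee > vuse > vure  (by vowel merger, unconditioned shift, h-loss, degemination, rhotacism)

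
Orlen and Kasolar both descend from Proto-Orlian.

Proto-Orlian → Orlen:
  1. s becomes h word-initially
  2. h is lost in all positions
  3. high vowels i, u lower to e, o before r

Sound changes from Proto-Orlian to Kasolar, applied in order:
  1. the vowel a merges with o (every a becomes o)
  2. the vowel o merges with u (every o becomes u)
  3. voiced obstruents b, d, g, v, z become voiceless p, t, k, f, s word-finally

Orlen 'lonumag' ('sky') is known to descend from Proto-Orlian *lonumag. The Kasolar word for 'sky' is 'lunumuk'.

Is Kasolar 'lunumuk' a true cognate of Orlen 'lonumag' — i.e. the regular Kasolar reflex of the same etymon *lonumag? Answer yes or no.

yes

Derive the expected Kasolar reflex of *lonumag:
Kasolar: *lonumag > lonumog > lunumug > lunumuk  (by vowel merger, vowel merger, final devoicing)
Kasolar 'lunumuk' matches the regular reflex exactly, so the pair is cognate.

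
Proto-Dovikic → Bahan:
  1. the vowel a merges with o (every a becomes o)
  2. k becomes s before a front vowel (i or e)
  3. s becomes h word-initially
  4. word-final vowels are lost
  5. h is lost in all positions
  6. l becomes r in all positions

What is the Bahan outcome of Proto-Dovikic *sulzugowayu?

Bahan: start from *sulzugowayu.
  rule 1 (vowel merger): sulzugowayu → sulzugowoyu
  rule 2: no change — sulzugowoyu
  rule 3 (debuccalisation): sulzugowoyu → hulzugowoyu
  rule 4 (apocope): hulzugowoyu → hulzugowoy
  rule 5 (h-loss): hulzugowoy → ulzugowoy
  rule 6 (unconditioned shift): ulzugowoy → urzugowoy
  ⇒ Bahan urzugowoy

urzugowoy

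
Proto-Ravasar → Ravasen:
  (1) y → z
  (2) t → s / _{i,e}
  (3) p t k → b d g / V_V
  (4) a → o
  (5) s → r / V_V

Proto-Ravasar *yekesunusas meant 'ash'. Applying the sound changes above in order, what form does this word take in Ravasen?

zegerunuros

Ravasen: start from *yekesunusas.
  rule 1 (unconditioned shift): yekesunusas → zekesunusas
  rule 2: no change — zekesunusas
  rule 3 (intervocalic voicing): zekesunusas → zegesunusas
  rule 4 (vowel merger): zegesunusas → zegesunusos
  rule 5 (rhotacism): zegesunusos → zegerunuros
  ⇒ Ravasen zegerunuros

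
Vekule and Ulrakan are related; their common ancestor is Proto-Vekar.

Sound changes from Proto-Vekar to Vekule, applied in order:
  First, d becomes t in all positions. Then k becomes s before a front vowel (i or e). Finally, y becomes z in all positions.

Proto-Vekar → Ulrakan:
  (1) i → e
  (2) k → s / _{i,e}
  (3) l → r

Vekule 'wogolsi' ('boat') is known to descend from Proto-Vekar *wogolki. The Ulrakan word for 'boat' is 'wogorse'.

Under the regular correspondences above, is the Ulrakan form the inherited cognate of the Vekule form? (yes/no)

Derive the expected Ulrakan reflex of *wogolki:
Ulrakan: start from *wogolki.
  rule 1 (vowel merger): wogolki → wogolke
  rule 2 (palatalisation): wogolke → wogolse
  rule 3 (unconditioned shift): wogolse → wogorse
  ⇒ Ulrakan wogorse
Ulrakan 'wogorse' matches the regular reflex exactly, so the pair is cognate.

yes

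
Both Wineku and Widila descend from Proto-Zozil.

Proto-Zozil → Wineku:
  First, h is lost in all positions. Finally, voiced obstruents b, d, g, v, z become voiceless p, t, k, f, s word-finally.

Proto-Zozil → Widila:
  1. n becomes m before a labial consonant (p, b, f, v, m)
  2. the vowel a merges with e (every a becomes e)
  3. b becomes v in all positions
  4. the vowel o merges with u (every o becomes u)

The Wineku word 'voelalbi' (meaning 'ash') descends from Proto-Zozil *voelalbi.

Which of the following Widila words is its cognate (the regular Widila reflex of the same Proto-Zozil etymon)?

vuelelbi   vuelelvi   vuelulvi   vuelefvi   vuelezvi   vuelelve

Widila: start from *voelalbi.
  rule 1: no change — voelalbi
  rule 2 (vowel merger): voelalbi → voelelbi
  rule 3 (unconditioned shift): voelelbi → voelelvi
  rule 4 (vowel merger): voelelvi → vuelelvi
  ⇒ Widila vuelelvi
Among the options, 'vuelelvi' alone shows every Widila change applied in order.

vuelelvi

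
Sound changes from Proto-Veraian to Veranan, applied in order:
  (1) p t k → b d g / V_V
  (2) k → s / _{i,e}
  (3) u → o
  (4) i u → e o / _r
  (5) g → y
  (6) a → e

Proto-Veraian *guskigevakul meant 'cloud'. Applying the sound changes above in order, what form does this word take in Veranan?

yossiyeveyol

Veranan: *guskigevakul > guskigevagul > gussigevagul > gossigevagol > yossiyevayol > yossiyeveyol  (by intervocalic voicing, palatalisation, vowel merger, unconditioned shift, vowel merger)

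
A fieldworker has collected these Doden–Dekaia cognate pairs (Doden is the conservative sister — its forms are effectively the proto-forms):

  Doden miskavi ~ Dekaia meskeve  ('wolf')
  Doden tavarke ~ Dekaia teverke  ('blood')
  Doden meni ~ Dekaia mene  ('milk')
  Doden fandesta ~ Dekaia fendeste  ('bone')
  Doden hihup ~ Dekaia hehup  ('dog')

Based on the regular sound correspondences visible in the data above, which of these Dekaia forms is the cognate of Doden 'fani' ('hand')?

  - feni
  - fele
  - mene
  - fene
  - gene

fene

fandesta ~ fendeste — Doden a corresponds to Dekaia e after a consonant, before a nasal.
miskavi ~ meskeve, meni ~ mene — Doden i corresponds to Dekaia e word-finally.
Applying these to Doden 'fani':
  fani → feni   (a→e after a consonant, before a nasal)
  feni → fene   (i→e word-finally)
So the Dekaia cognate is 'fene'.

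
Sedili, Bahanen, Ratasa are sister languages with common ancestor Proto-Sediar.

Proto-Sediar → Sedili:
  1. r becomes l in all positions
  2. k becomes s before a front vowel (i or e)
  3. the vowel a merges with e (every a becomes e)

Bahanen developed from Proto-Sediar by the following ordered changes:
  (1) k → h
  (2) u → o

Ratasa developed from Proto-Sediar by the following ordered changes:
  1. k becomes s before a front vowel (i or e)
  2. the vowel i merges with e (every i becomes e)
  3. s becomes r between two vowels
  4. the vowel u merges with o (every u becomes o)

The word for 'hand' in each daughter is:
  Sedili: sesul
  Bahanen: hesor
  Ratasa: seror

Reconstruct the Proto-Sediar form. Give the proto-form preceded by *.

Position 1: Sedili has s, Bahanen has h, Ratasa has s. Taking the neighbouring segments as reconstructed: Sedili s could go back to *k or *s; Bahanen h could go back to *k or *h; Ratasa s could go back to *k or *s — the one source consistent with every daughter is *k.
Position 4: Sedili has u, Bahanen has o, Ratasa has o. Sedili preserves u here (none of its changes turn any other segment into u), so the proto-segment is *u.
Position 3: Sedili has s, Bahanen has s, Ratasa has r. Bahanen preserves s here (none of its changes turn any other segment into s), so the proto-segment is *s.
Verify the candidate proto-form against each daughter:
Sedili: *kesur > kesul > sesul  (by unconditioned shift, palatalisation)
Bahanen: *kesur > hesur > hesor  (by unconditioned shift, vowel merger)
Ratasa: start from *kesur.
  rule 1 (palatalisation): kesur → sesur
  rule 2: no change — sesur
  rule 3 (rhotacism): sesur → serur
  rule 4 (vowel merger): serur → seror
  ⇒ Ratasa seror
*kesur is the unique common source.

*kesur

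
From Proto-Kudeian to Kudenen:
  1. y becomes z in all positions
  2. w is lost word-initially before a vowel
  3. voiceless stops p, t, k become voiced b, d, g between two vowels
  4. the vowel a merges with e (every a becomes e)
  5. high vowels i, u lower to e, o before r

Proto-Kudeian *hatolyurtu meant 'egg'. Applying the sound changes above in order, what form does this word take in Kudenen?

hedolzortu

Kudenen: *hatolyurtu
  hatolyurtu → hatolzurtu   [unconditioned shift]
  hatolzurtu (rule 2 does not apply)
  hatolzurtu → hadolzurtu   [intervocalic voicing]
  hadolzurtu → hedolzurtu   [vowel merger]
  hedolzurtu → hedolzortu   [pre-rhotic lowering]
  giving Kudenen hedolzortu.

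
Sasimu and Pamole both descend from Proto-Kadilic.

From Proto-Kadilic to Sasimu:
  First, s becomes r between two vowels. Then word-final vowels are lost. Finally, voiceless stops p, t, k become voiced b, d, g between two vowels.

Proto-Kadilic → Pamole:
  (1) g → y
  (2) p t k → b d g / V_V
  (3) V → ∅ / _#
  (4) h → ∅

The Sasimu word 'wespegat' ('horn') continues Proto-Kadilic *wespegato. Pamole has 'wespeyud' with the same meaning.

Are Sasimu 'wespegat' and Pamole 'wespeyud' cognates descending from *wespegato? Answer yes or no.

no

Derive the expected Pamole reflex of *wespegato:
Pamole: *wespegato
  wespegato → wespeyato   [unconditioned shift]
  wespeyato → wespeyado   [intervocalic voicing]
  wespeyado → wespeyad   [apocope]
  wespeyad (rule 4 does not apply)
  giving Pamole wespeyad.
The regular Pamole reflex would be 'wespeyad', but the attested form is 'wespeyud'. The correspondence is irregular, so they are not cognates (the Pamole form has a different source).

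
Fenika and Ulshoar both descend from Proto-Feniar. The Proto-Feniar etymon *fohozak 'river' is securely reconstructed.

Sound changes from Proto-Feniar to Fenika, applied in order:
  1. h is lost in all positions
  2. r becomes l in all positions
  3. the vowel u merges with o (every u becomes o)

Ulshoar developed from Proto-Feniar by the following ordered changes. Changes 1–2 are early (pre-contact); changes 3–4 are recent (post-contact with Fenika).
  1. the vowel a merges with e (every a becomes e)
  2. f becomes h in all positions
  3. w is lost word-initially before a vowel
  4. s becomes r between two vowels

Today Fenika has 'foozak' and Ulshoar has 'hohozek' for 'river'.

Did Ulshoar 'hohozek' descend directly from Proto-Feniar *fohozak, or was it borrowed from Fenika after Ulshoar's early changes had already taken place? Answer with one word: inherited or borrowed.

If inherited, *fohozak would pass through all of Ulshoar's changes:
Ulshoar: start from *fohozak.
  rule 1 (vowel merger): fohozak → fohozek
  rule 2 (unconditioned shift): fohozek → hohozek
  rule 3: no change — hohozek
  rule 4: no change — hohozek
  ⇒ Ulshoar hohozek
If borrowed from Fenika 'foozak' after the early changes, it would undergo only the recent ones:
  rule 3 (glide loss): no change (foozak)
  rule 4 (rhotacism): no change (foozak)
  ⇒ as a loan: foozak
Ulshoar 'hohozek' matches the inherited outcome exactly, so it is an inherited cognate, not a loan.

inherited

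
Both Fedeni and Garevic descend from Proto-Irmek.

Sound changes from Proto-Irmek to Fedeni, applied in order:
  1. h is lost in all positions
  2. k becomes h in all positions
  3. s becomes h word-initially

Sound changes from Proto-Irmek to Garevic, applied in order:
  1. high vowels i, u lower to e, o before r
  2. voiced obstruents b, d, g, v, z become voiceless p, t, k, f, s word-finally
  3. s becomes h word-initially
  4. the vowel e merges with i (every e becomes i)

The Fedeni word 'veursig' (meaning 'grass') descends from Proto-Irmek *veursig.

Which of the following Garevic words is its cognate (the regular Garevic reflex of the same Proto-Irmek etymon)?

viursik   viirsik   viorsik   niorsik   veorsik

viorsik

Garevic: start from *veursig.
  rule 1 (pre-rhotic lowering): veursig → veorsig
  rule 2 (final devoicing): veorsig → veorsik
  rule 3: no change — veorsik
  rule 4 (vowel merger): veorsik → viorsik
  ⇒ Garevic viorsik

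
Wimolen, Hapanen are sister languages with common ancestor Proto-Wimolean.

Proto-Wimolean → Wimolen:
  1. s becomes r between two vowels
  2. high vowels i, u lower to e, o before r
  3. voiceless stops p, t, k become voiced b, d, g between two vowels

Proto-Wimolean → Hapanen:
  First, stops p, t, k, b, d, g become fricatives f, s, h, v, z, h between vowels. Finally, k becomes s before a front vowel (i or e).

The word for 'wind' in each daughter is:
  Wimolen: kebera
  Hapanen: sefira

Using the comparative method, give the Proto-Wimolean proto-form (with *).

*kepira

Position 1: Wimolen has k, Hapanen has s. Wimolen preserves k here (none of its changes turn any other segment into k), so the proto-segment is *k.
Position 4: Wimolen has e, Hapanen has i. Hapanen preserves i here (none of its changes turn any other segment into i), so the proto-segment is *i.
Continuing position by position gives *kepira; check it forward:
Wimolen: *kepira > kepera > kebera  (by pre-rhotic lowering, intervocalic voicing)
Hapanen: *kepira
  kepira → kefira   [intervocalic lenition]
  kefira → sefira   [palatalisation]
  giving Hapanen sefira.
Only *kepira yields all of Wimolen kebera, Hapanen sefira.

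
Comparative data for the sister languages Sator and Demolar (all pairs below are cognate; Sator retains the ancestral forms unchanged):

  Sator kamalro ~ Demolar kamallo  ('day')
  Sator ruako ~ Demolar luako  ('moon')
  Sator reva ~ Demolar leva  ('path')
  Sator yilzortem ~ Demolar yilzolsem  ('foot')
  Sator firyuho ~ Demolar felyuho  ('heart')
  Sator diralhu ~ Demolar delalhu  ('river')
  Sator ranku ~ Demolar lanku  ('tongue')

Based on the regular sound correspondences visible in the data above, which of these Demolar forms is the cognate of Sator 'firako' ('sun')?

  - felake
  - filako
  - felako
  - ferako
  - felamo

felako

firyuho ~ felyuho, diralhu ~ delalhu — Sator i corresponds to Demolar e after a consonant, before r.
diralhu ~ delalhu — Sator r corresponds to Demolar l between vowels (before a back vowel).
Applying these to Sator 'firako':
  firako → ferako   (i→e after a consonant, before r)
  ferako → felako   (r→l between vowels (before a back vowel))
So the Demolar cognate is 'felako'.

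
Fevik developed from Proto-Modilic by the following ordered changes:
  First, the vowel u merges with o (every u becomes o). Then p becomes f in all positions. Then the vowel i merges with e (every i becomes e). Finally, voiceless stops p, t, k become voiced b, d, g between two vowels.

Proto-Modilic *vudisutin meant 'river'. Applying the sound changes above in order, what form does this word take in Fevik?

vodesoden

Fevik: *vudisutin
  vudisutin → vodisotin   [vowel merger]
  vodisotin (rule 2 does not apply)
  vodisotin → vodesoten   [vowel merger]
  vodesoten → vodesoden   [intervocalic voicing]
  giving Fevik vodesoden.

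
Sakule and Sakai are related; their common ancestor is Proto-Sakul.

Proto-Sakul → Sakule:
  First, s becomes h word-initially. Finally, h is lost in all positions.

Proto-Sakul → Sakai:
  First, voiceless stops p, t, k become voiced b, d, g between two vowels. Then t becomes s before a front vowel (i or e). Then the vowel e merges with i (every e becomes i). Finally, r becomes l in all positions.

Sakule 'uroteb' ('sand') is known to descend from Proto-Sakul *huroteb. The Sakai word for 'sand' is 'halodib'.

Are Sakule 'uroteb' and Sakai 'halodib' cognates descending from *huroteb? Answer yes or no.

Derive the expected Sakai reflex of *huroteb:
Sakai: *huroteb
  huroteb → hurodeb   [intervocalic voicing]
  hurodeb (rule 2 does not apply)
  hurodeb → hurodib   [vowel merger]
  hurodib → hulodib   [unconditioned shift]
  giving Sakai hulodib.
The regular Sakai reflex would be 'hulodib', but the attested form is 'halodib'. The correspondence is irregular, so they are not cognates (the Sakai form has a different source).

no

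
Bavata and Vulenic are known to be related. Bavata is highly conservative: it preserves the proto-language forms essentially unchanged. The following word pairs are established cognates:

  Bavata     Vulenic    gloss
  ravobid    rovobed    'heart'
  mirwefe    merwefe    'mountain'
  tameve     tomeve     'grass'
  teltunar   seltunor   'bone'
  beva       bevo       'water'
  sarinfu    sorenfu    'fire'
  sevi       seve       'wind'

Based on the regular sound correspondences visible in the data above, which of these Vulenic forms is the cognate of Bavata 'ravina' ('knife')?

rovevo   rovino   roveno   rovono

roveno

ravobid ~ rovobed — Bavata a corresponds to Vulenic o after a consonant, before a labial obstruent.
sarinfu ~ sorenfu — Bavata i corresponds to Vulenic e after a consonant, before a nasal.
beva ~ bevo — Bavata a corresponds to Vulenic o word-finally.
Applying these to Bavata 'ravina':
  ravina → rovina   (a→o after a consonant, before a labial obstruent)
  rovina → rovena   (i→e after a consonant, before a nasal)
  rovena → roveno   (a→o word-finally)
So the Vulenic cognate is 'roveno'.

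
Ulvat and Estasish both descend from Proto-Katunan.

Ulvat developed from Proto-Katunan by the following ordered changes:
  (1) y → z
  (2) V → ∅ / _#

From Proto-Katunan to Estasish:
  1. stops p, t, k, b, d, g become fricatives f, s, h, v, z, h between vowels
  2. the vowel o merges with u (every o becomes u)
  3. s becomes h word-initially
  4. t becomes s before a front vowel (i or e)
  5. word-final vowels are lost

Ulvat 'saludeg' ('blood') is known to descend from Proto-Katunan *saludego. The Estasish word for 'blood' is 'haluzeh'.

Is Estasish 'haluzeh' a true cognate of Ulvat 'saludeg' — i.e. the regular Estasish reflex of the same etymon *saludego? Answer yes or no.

yes

Derive the expected Estasish reflex of *saludego:
Estasish: *saludego
  saludego → saluzeho   [intervocalic lenition]
  saluzeho → saluzehu   [vowel merger]
  saluzehu → haluzehu   [debuccalisation]
  haluzehu (rule 4 does not apply)
  haluzehu → haluzeh   [apocope]
  giving Estasish haluzeh.
Estasish 'haluzeh' matches the regular reflex exactly, so the pair is cognate.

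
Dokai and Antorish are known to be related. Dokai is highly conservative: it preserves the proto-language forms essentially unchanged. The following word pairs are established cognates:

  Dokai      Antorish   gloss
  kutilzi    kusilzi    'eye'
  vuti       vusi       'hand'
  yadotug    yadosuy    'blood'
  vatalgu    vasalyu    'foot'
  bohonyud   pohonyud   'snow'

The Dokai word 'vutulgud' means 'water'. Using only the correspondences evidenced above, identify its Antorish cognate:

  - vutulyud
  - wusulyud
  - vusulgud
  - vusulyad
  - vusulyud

yadotug ~ yadosuy — Dokai t corresponds to Antorish s between vowels (before a back vowel).
vatalgu ~ vasalyu — Dokai g corresponds to Antorish y after a consonant, before a back vowel.
Applying these to Dokai 'vutulgud':
  vutulgud → vusulgud   (t→s between vowels (before a back vowel))
  vusulgud → vusulyud   (g→y after a consonant, before a back vowel)
So the Antorish cognate is 'vusulyud'.

vusulyud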